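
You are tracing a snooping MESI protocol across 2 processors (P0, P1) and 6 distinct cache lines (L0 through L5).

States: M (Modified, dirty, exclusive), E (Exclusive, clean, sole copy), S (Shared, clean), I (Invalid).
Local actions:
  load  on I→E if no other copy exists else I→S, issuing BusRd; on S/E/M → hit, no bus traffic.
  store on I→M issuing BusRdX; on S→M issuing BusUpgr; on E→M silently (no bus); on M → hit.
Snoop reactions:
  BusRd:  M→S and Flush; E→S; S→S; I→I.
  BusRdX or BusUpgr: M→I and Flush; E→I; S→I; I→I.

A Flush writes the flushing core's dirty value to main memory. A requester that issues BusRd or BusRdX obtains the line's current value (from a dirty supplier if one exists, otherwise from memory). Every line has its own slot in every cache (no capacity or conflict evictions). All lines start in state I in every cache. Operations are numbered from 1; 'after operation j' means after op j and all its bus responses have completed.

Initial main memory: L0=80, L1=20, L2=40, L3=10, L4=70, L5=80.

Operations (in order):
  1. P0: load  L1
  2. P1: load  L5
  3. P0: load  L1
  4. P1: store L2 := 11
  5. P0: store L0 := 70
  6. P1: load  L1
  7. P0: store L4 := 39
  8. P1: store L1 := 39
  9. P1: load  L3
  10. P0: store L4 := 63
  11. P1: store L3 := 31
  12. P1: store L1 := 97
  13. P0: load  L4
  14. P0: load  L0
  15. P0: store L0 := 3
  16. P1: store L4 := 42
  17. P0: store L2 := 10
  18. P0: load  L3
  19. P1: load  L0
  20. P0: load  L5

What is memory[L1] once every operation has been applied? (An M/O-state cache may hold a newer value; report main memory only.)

1. P0: load  L1  bus=[BusRd]  L1: P0=E P1=I  mem[L1]=20
2. P1: load  L5  bus=[BusRd]  L5: P0=I P1=E  mem[L5]=80
3. P0: load  L1  bus=[-]  L1: P0=E P1=I  mem[L1]=20
4. P1: store L2 := 11  bus=[BusRdX]  L2: P0=I P1=M  mem[L2]=40
5. P0: store L0 := 70  bus=[BusRdX]  L0: P0=M P1=I  mem[L0]=80
6. P1: load  L1  bus=[BusRd]  L1: P0=S P1=S  mem[L1]=20
7. P0: store L4 := 39  bus=[BusRdX]  L4: P0=M P1=I  mem[L4]=70
8. P1: store L1 := 39  bus=[BusUpgr]  L1: P0=I P1=M  mem[L1]=20
9. P1: load  L3  bus=[BusRd]  L3: P0=I P1=E  mem[L3]=10
10. P0: store L4 := 63  bus=[-]  L4: P0=M P1=I  mem[L4]=70
11. P1: store L3 := 31  bus=[-]  L3: P0=I P1=M  mem[L3]=10
12. P1: store L1 := 97  bus=[-]  L1: P0=I P1=M  mem[L1]=20
13. P0: load  L4  bus=[-]  L4: P0=M P1=I  mem[L4]=70
14. P0: load  L0  bus=[-]  L0: P0=M P1=I  mem[L0]=80
15. P0: store L0 := 3  bus=[-]  L0: P0=M P1=I  mem[L0]=80
16. P1: store L4 := 42  bus=[BusRdX,Flush]  L4: P0=I P1=M  mem[L4]=63
17. P0: store L2 := 10  bus=[BusRdX,Flush]  L2: P0=M P1=I  mem[L2]=11
18. P0: load  L3  bus=[BusRd,Flush]  L3: P0=S P1=S  mem[L3]=31
19. P1: load  L0  bus=[BusRd,Flush]  L0: P0=S P1=S  mem[L0]=3
20. P0: load  L5  bus=[BusRd]  L5: P0=S P1=S  mem[L5]=80

memory[L1] = 20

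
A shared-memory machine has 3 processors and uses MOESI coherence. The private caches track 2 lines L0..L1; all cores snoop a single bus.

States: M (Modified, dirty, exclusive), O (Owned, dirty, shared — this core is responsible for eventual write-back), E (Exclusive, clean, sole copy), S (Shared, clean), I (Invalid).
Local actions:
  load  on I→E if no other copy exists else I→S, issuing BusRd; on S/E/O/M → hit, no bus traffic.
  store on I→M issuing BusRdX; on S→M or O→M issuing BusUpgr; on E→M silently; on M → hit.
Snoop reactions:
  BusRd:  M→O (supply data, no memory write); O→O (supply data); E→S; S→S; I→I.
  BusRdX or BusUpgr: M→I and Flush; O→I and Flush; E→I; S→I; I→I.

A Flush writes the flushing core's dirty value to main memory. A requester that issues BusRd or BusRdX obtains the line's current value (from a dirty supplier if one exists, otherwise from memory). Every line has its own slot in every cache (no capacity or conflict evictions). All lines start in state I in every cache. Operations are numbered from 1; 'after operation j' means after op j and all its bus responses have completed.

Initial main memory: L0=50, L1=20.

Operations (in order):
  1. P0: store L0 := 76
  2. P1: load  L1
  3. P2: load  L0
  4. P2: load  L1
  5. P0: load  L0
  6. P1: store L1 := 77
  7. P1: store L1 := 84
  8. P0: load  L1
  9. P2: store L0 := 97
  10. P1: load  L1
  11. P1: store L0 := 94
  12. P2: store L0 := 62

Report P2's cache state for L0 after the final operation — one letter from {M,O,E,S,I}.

state = M

step 1: P0: store L0 := 76  ⟶  MII  (L0)  txn=BusRdX  M[L0]=50
step 2: P1: load  L1  ⟶  IEI  (L1)  txn=BusRd  M[L1]=20
step 3: P2: load  L0  ⟶  OIS  (L0)  txn=BusRd  M[L0]=50
step 4: P2: load  L1  ⟶  ISS  (L1)  txn=BusRd  M[L1]=20
step 5: P0: load  L0  ⟶  OIS  (L0)  txn=∅  M[L0]=50
step 6: P1: store L1 := 77  ⟶  IMI  (L1)  txn=BusUpgr  M[L1]=20
step 7: P1: store L1 := 84  ⟶  IMI  (L1)  txn=∅  M[L1]=20
step 8: P0: load  L1  ⟶  SOI  (L1)  txn=BusRd  M[L1]=20
step 9: P2: store L0 := 97  ⟶  IIM  (L0)  txn=BusUpgr+Flush  M[L0]=76
step 10: P1: load  L1  ⟶  SOI  (L1)  txn=∅  M[L1]=20
step 11: P1: store L0 := 94  ⟶  IMI  (L0)  txn=BusRdX+Flush  M[L0]=97
step 12: P2: store L0 := 62  ⟶  IIM  (L0)  txn=BusRdX+Flush  M[L0]=94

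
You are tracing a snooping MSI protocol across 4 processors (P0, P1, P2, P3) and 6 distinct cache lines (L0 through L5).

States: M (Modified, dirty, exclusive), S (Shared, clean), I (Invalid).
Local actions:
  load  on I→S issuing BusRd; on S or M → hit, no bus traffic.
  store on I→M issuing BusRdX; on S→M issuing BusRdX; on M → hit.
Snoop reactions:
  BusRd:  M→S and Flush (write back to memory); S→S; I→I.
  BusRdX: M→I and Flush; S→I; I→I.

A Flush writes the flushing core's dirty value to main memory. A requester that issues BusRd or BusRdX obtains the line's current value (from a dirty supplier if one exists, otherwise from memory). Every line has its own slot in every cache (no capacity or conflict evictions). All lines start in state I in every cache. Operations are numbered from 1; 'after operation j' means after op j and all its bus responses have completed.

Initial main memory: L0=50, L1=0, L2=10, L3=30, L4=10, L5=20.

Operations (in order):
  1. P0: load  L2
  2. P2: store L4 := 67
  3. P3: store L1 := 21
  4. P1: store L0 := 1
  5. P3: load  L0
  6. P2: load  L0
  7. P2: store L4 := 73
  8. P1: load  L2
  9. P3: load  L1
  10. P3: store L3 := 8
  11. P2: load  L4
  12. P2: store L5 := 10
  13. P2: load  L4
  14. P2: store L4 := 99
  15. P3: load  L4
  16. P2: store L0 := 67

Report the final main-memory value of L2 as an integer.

step 1: P0: load  L2  ⟶  SIII  (L2)  txn=BusRd  M[L2]=10
step 2: P2: store L4 := 67  ⟶  IIMI  (L4)  txn=BusRdX  M[L4]=10
step 3: P3: store L1 := 21  ⟶  IIIM  (L1)  txn=BusRdX  M[L1]=0
step 4: P1: store L0 := 1  ⟶  IMII  (L0)  txn=BusRdX  M[L0]=50
step 5: P3: load  L0  ⟶  ISIS  (L0)  txn=BusRd+Flush  M[L0]=1
step 6: P2: load  L0  ⟶  ISSS  (L0)  txn=BusRd  M[L0]=1
step 7: P2: store L4 := 73  ⟶  IIMI  (L4)  txn=∅  M[L4]=10
step 8: P1: load  L2  ⟶  SSII  (L2)  txn=BusRd  M[L2]=10
step 9: P3: load  L1  ⟶  IIIM  (L1)  txn=∅  M[L1]=0
step 10: P3: store L3 := 8  ⟶  IIIM  (L3)  txn=BusRdX  M[L3]=30
step 11: P2: load  L4  ⟶  IIMI  (L4)  txn=∅  M[L4]=10
step 12: P2: store L5 := 10  ⟶  IIMI  (L5)  txn=BusRdX  M[L5]=20
step 13: P2: load  L4  ⟶  IIMI  (L4)  txn=∅  M[L4]=10
step 14: P2: store L4 := 99  ⟶  IIMI  (L4)  txn=∅  M[L4]=10
step 15: P3: load  L4  ⟶  IISS  (L4)  txn=BusRd+Flush  M[L4]=99
step 16: P2: store L0 := 67  ⟶  IIMI  (L0)  txn=BusRdX  M[L0]=1

memory[L2] = 10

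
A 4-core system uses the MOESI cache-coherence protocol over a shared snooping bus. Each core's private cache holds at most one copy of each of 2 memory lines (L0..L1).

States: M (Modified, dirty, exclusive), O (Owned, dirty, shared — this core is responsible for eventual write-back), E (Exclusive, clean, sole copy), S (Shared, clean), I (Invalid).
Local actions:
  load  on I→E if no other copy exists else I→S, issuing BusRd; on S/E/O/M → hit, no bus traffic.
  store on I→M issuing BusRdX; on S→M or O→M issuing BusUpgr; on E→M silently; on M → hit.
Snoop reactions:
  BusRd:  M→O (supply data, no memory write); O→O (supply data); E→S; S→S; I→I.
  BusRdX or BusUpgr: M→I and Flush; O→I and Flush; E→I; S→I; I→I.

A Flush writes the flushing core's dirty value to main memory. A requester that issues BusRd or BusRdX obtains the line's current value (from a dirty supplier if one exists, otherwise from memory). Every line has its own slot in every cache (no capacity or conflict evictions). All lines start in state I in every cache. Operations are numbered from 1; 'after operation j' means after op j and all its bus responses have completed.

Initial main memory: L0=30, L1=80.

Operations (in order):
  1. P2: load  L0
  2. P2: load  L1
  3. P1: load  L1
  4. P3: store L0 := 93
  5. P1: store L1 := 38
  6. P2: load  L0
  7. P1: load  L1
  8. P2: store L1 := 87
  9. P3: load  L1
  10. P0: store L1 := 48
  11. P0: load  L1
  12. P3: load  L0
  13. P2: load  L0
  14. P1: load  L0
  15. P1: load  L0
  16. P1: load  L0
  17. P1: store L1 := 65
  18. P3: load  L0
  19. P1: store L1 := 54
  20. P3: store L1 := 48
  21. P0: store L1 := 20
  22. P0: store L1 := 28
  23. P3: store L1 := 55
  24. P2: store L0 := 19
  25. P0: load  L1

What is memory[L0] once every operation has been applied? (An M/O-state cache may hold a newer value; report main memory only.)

  op1 P2: load  L0 → I/I/E/I on L0; bus BusRd; mem=30
  op2 P2: load  L1 → I/I/E/I on L1; bus BusRd; mem=80
  op3 P1: load  L1 → I/S/S/I on L1; bus BusRd; mem=80
  op4 P3: store L0 := 93 → I/I/I/M on L0; bus BusRdX; mem=30
  op5 P1: store L1 := 38 → I/M/I/I on L1; bus BusUpgr; mem=80
  op6 P2: load  L0 → I/I/S/O on L0; bus BusRd; mem=30
  op7 P1: load  L1 → I/M/I/I on L1; bus (none); mem=80
  op8 P2: store L1 := 87 → I/I/M/I on L1; bus BusRdX Flush; mem=38
  op9 P3: load  L1 → I/I/O/S on L1; bus BusRd; mem=38
  op10 P0: store L1 := 48 → M/I/I/I on L1; bus BusRdX Flush; mem=87
  op11 P0: load  L1 → M/I/I/I on L1; bus (none); mem=87
  op12 P3: load  L0 → I/I/S/O on L0; bus (none); mem=30
  op13 P2: load  L0 → I/I/S/O on L0; bus (none); mem=30
  op14 P1: load  L0 → I/S/S/O on L0; bus BusRd; mem=30
  op15 P1: load  L0 → I/S/S/O on L0; bus (none); mem=30
  op16 P1: load  L0 → I/S/S/O on L0; bus (none); mem=30
  op17 P1: store L1 := 65 → I/M/I/I on L1; bus BusRdX Flush; mem=48
  op18 P3: load  L0 → I/S/S/O on L0; bus (none); mem=30
  op19 P1: store L1 := 54 → I/M/I/I on L1; bus (none); mem=48
  op20 P3: store L1 := 48 → I/I/I/M on L1; bus BusRdX Flush; mem=54
  op21 P0: store L1 := 20 → M/I/I/I on L1; bus BusRdX Flush; mem=48
  op22 P0: store L1 := 28 → M/I/I/I on L1; bus (none); mem=48
  op23 P3: store L1 := 55 → I/I/I/M on L1; bus BusRdX Flush; mem=28
  op24 P2: store L0 := 19 → I/I/M/I on L0; bus BusUpgr Flush; mem=93
  op25 P0: load  L1 → S/I/I/O on L1; bus BusRd; mem=28

memory[L0] = 93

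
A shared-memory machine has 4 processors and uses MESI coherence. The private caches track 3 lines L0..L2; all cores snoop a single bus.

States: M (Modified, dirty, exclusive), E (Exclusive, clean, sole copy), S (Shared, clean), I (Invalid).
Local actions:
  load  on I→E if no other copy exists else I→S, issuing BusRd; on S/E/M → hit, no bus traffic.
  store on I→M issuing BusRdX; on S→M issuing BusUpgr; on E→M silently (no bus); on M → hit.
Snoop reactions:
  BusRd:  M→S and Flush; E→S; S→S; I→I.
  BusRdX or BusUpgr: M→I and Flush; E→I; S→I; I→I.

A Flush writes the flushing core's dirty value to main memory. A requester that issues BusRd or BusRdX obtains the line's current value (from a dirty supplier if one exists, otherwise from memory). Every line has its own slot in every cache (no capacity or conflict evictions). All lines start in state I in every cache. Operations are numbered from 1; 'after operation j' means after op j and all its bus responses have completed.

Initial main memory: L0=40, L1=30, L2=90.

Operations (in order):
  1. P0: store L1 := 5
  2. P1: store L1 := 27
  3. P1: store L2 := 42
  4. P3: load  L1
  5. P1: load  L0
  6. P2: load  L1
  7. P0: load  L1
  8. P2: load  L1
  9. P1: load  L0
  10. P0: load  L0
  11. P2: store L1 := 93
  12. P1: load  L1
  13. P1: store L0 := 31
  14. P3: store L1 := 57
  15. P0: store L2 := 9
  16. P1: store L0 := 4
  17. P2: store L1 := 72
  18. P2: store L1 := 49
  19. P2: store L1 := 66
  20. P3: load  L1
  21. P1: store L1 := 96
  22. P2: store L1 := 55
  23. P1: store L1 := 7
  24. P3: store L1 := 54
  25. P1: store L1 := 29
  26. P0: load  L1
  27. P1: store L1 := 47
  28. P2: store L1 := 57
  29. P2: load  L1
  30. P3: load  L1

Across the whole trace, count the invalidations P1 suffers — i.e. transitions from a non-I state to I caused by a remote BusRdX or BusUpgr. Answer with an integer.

invalidations = 6

step 1: P0: store L1 := 5  ⟶  MIII  (L1)  txn=BusRdX  M[L1]=30
step 2: P1: store L1 := 27  ⟶  IMII  (L1)  txn=BusRdX+Flush  M[L1]=5
step 3: P1: store L2 := 42  ⟶  IMII  (L2)  txn=BusRdX  M[L2]=90
step 4: P3: load  L1  ⟶  ISIS  (L1)  txn=BusRd+Flush  M[L1]=27
step 5: P1: load  L0  ⟶  IEII  (L0)  txn=BusRd  M[L0]=40
step 6: P2: load  L1  ⟶  ISSS  (L1)  txn=BusRd  M[L1]=27
step 7: P0: load  L1  ⟶  SSSS  (L1)  txn=BusRd  M[L1]=27
step 8: P2: load  L1  ⟶  SSSS  (L1)  txn=∅  M[L1]=27
step 9: P1: load  L0  ⟶  IEII  (L0)  txn=∅  M[L0]=40
step 10: P0: load  L0  ⟶  SSII  (L0)  txn=BusRd  M[L0]=40
step 11: P2: store L1 := 93  ⟶  IIMI  (L1)  txn=BusUpgr  M[L1]=27
step 12: P1: load  L1  ⟶  ISSI  (L1)  txn=BusRd+Flush  M[L1]=93
step 13: P1: store L0 := 31  ⟶  IMII  (L0)  txn=BusUpgr  M[L0]=40
step 14: P3: store L1 := 57  ⟶  IIIM  (L1)  txn=BusRdX  M[L1]=93
step 15: P0: store L2 := 9  ⟶  MIII  (L2)  txn=BusRdX+Flush  M[L2]=42
step 16: P1: store L0 := 4  ⟶  IMII  (L0)  txn=∅  M[L0]=40
step 17: P2: store L1 := 72  ⟶  IIMI  (L1)  txn=BusRdX+Flush  M[L1]=57
step 18: P2: store L1 := 49  ⟶  IIMI  (L1)  txn=∅  M[L1]=57
step 19: P2: store L1 := 66  ⟶  IIMI  (L1)  txn=∅  M[L1]=57
step 20: P3: load  L1  ⟶  IISS  (L1)  txn=BusRd+Flush  M[L1]=66
step 21: P1: store L1 := 96  ⟶  IMII  (L1)  txn=BusRdX  M[L1]=66
step 22: P2: store L1 := 55  ⟶  IIMI  (L1)  txn=BusRdX+Flush  M[L1]=96
step 23: P1: store L1 := 7  ⟶  IMII  (L1)  txn=BusRdX+Flush  M[L1]=55
step 24: P3: store L1 := 54  ⟶  IIIM  (L1)  txn=BusRdX+Flush  M[L1]=7
step 25: P1: store L1 := 29  ⟶  IMII  (L1)  txn=BusRdX+Flush  M[L1]=54
step 26: P0: load  L1  ⟶  SSII  (L1)  txn=BusRd+Flush  M[L1]=29
step 27: P1: store L1 := 47  ⟶  IMII  (L1)  txn=BusUpgr  M[L1]=29
step 28: P2: store L1 := 57  ⟶  IIMI  (L1)  txn=BusRdX+Flush  M[L1]=47
step 29: P2: load  L1  ⟶  IIMI  (L1)  txn=∅  M[L1]=47
step 30: P3: load  L1  ⟶  IISS  (L1)  txn=BusRd+Flush  M[L1]=57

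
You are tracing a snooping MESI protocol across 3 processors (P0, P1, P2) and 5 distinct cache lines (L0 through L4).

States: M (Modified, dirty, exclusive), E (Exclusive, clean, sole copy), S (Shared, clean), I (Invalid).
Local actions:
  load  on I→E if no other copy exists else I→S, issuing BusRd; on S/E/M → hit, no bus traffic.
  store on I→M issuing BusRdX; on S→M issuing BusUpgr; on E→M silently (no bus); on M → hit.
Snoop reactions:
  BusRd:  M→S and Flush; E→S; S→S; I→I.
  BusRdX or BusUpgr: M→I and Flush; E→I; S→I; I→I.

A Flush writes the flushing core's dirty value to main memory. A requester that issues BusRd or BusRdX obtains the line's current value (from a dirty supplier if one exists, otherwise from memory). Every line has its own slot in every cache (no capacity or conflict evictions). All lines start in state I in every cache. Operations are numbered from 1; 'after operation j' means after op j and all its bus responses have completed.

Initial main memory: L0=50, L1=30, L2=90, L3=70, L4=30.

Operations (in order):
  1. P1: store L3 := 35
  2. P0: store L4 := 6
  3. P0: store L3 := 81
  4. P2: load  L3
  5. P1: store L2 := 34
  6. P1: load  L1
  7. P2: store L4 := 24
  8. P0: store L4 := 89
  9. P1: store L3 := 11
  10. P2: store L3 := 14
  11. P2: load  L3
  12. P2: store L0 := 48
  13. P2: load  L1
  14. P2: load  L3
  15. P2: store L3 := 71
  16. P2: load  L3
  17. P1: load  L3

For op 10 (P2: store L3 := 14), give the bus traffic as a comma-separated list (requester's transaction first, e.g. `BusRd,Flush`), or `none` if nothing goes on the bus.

1. P1: store L3 := 35  bus=[BusRdX]  L3: P0=I P1=M P2=I  mem[L3]=70
2. P0: store L4 := 6  bus=[BusRdX]  L4: P0=M P1=I P2=I  mem[L4]=30
3. P0: store L3 := 81  bus=[BusRdX,Flush]  L3: P0=M P1=I P2=I  mem[L3]=35
4. P2: load  L3  bus=[BusRd,Flush]  L3: P0=S P1=I P2=S  mem[L3]=81
5. P1: store L2 := 34  bus=[BusRdX]  L2: P0=I P1=M P2=I  mem[L2]=90
6. P1: load  L1  bus=[BusRd]  L1: P0=I P1=E P2=I  mem[L1]=30
7. P2: store L4 := 24  bus=[BusRdX,Flush]  L4: P0=I P1=I P2=M  mem[L4]=6
8. P0: store L4 := 89  bus=[BusRdX,Flush]  L4: P0=M P1=I P2=I  mem[L4]=24
9. P1: store L3 := 11  bus=[BusRdX]  L3: P0=I P1=M P2=I  mem[L3]=81
10. P2: store L3 := 14  bus=[BusRdX,Flush]  L3: P0=I P1=I P2=M  mem[L3]=11
11. P2: load  L3  bus=[-]  L3: P0=I P1=I P2=M  mem[L3]=11
12. P2: store L0 := 48  bus=[BusRdX]  L0: P0=I P1=I P2=M  mem[L0]=50
13. P2: load  L1  bus=[BusRd]  L1: P0=I P1=S P2=S  mem[L1]=30
14. P2: load  L3  bus=[-]  L3: P0=I P1=I P2=M  mem[L3]=11
15. P2: store L3 := 71  bus=[-]  L3: P0=I P1=I P2=M  mem[L3]=11
16. P2: load  L3  bus=[-]  L3: P0=I P1=I P2=M  mem[L3]=11
17. P1: load  L3  bus=[BusRd,Flush]  L3: P0=I P1=S P2=S  mem[L3]=71

bus = BusRdX,Flush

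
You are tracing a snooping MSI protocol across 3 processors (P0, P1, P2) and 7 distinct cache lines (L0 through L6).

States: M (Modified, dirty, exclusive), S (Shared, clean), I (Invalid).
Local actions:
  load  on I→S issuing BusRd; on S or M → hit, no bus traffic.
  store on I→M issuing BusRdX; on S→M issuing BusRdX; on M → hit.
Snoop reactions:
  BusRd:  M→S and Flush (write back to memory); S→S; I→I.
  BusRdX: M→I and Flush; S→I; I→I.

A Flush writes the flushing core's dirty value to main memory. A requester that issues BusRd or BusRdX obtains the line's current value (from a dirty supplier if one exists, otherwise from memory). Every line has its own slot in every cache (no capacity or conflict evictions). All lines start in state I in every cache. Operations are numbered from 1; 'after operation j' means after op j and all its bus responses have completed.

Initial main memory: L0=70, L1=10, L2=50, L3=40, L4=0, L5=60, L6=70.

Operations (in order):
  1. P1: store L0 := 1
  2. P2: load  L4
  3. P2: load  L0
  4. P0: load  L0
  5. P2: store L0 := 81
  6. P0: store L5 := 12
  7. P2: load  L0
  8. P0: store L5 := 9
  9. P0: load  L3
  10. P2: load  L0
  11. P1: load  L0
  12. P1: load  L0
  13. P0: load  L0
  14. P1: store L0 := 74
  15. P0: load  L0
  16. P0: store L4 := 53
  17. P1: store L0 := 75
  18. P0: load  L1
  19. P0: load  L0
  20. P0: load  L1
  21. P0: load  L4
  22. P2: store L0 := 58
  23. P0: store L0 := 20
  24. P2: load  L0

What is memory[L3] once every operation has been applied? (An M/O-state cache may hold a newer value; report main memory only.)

  op1 P1: store L0 := 1 → I/M/I on L0; bus BusRdX; mem=70
  op2 P2: load  L4 → I/I/S on L4; bus BusRd; mem=0
  op3 P2: load  L0 → I/S/S on L0; bus BusRd Flush; mem=1
  op4 P0: load  L0 → S/S/S on L0; bus BusRd; mem=1
  op5 P2: store L0 := 81 → I/I/M on L0; bus BusRdX; mem=1
  op6 P0: store L5 := 12 → M/I/I on L5; bus BusRdX; mem=60
  op7 P2: load  L0 → I/I/M on L0; bus (none); mem=1
  op8 P0: store L5 := 9 → M/I/I on L5; bus (none); mem=60
  op9 P0: load  L3 → S/I/I on L3; bus BusRd; mem=40
  op10 P2: load  L0 → I/I/M on L0; bus (none); mem=1
  op11 P1: load  L0 → I/S/S on L0; bus BusRd Flush; mem=81
  op12 P1: load  L0 → I/S/S on L0; bus (none); mem=81
  op13 P0: load  L0 → S/S/S on L0; bus BusRd; mem=81
  op14 P1: store L0 := 74 → I/M/I on L0; bus BusRdX; mem=81
  op15 P0: load  L0 → S/S/I on L0; bus BusRd Flush; mem=74
  op16 P0: store L4 := 53 → M/I/I on L4; bus BusRdX; mem=0
  op17 P1: store L0 := 75 → I/M/I on L0; bus BusRdX; mem=74
  op18 P0: load  L1 → S/I/I on L1; bus BusRd; mem=10
  op19 P0: load  L0 → S/S/I on L0; bus BusRd Flush; mem=75
  op20 P0: load  L1 → S/I/I on L1; bus (none); mem=10
  op21 P0: load  L4 → M/I/I on L4; bus (none); mem=0
  op22 P2: store L0 := 58 → I/I/M on L0; bus BusRdX; mem=75
  op23 P0: store L0 := 20 → M/I/I on L0; bus BusRdX Flush; mem=58
  op24 P2: load  L0 → S/I/S on L0; bus BusRd Flush; mem=20

memory[L3] = 40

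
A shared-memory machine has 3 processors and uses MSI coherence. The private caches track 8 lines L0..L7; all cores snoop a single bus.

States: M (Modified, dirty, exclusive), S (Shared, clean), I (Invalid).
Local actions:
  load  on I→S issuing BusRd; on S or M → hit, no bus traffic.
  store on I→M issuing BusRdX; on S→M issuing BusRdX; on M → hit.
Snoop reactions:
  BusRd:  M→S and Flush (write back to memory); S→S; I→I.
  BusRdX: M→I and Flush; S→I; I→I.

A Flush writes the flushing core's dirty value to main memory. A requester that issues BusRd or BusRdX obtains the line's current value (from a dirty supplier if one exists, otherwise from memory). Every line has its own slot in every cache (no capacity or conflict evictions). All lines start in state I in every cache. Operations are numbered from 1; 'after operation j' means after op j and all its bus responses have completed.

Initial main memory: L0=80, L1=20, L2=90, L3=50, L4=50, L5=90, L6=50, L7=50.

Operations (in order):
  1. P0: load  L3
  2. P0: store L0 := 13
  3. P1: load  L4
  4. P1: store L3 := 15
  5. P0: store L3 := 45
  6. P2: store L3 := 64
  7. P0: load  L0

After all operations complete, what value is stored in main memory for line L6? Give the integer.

memory[L6] = 50

  op1 P0: load  L3 → S/I/I on L3; bus BusRd; mem=50
  op2 P0: store L0 := 13 → M/I/I on L0; bus BusRdX; mem=80
  op3 P1: load  L4 → I/S/I on L4; bus BusRd; mem=50
  op4 P1: store L3 := 15 → I/M/I on L3; bus BusRdX; mem=50
  op5 P0: store L3 := 45 → M/I/I on L3; bus BusRdX Flush; mem=15
  op6 P2: store L3 := 64 → I/I/M on L3; bus BusRdX Flush; mem=45
  op7 P0: load  L0 → M/I/I on L0; bus (none); mem=80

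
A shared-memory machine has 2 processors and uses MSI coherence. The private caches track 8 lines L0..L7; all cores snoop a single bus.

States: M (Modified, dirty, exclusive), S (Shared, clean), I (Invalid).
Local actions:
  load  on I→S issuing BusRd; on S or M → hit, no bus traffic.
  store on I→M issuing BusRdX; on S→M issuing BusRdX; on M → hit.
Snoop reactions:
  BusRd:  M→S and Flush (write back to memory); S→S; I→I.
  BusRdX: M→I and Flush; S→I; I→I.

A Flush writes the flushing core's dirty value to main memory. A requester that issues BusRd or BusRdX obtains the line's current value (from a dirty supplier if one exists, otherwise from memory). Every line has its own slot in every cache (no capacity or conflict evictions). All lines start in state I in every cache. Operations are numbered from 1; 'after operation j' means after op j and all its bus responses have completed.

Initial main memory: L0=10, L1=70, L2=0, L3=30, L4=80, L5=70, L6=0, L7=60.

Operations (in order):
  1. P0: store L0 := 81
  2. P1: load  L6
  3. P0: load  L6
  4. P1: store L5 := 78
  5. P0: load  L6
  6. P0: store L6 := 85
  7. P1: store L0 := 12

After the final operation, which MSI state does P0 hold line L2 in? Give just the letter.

state = I

[1] P0: store L0 := 81 | P0:M(81), P1:I | bus: BusRdX
[2] P1: load  L6 | P0:I, P1:S(0) | bus: BusRd
[3] P0: load  L6 | P0:S(0), P1:S(0) | bus: BusRd
[4] P1: store L5 := 78 | P0:I, P1:M(78) | bus: BusRdX
[5] P0: load  L6 | P0:S(0), P1:S(0) | bus: none
[6] P0: store L6 := 85 | P0:M(85), P1:I | bus: BusRdX
[7] P1: store L0 := 12 | P0:I, P1:M(12) | bus: BusRdX,Flush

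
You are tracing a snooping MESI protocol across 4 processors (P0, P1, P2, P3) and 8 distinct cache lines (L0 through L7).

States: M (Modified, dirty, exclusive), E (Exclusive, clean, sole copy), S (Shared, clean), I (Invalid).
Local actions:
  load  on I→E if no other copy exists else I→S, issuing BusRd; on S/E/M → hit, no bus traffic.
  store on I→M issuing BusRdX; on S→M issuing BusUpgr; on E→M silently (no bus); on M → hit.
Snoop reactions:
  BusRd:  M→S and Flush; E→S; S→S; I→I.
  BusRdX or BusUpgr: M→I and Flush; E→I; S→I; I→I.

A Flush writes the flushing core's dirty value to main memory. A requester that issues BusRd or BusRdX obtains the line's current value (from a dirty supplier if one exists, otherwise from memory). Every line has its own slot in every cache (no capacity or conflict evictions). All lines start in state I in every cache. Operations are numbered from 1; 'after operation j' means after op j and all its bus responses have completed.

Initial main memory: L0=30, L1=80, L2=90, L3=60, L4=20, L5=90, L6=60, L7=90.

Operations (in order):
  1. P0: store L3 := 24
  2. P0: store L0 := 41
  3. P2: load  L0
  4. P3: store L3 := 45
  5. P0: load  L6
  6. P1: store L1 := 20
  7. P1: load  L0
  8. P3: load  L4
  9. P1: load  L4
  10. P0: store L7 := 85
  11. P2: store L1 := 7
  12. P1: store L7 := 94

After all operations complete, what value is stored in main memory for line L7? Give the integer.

memory[L7] = 85

1. P0: store L3 := 24  bus=[BusRdX]  L3: P0=M P1=I P2=I P3=I  mem[L3]=60
2. P0: store L0 := 41  bus=[BusRdX]  L0: P0=M P1=I P2=I P3=I  mem[L0]=30
3. P2: load  L0  bus=[BusRd,Flush]  L0: P0=S P1=I P2=S P3=I  mem[L0]=41
4. P3: store L3 := 45  bus=[BusRdX,Flush]  L3: P0=I P1=I P2=I P3=M  mem[L3]=24
5. P0: load  L6  bus=[BusRd]  L6: P0=E P1=I P2=I P3=I  mem[L6]=60
6. P1: store L1 := 20  bus=[BusRdX]  L1: P0=I P1=M P2=I P3=I  mem[L1]=80
7. P1: load  L0  bus=[BusRd]  L0: P0=S P1=S P2=S P3=I  mem[L0]=41
8. P3: load  L4  bus=[BusRd]  L4: P0=I P1=I P2=I P3=E  mem[L4]=20
9. P1: load  L4  bus=[BusRd]  L4: P0=I P1=S P2=I P3=S  mem[L4]=20
10. P0: store L7 := 85  bus=[BusRdX]  L7: P0=M P1=I P2=I P3=I  mem[L7]=90
11. P2: store L1 := 7  bus=[BusRdX,Flush]  L1: P0=I P1=I P2=M P3=I  mem[L1]=20
12. P1: store L7 := 94  bus=[BusRdX,Flush]  L7: P0=I P1=M P2=I P3=I  mem[L7]=85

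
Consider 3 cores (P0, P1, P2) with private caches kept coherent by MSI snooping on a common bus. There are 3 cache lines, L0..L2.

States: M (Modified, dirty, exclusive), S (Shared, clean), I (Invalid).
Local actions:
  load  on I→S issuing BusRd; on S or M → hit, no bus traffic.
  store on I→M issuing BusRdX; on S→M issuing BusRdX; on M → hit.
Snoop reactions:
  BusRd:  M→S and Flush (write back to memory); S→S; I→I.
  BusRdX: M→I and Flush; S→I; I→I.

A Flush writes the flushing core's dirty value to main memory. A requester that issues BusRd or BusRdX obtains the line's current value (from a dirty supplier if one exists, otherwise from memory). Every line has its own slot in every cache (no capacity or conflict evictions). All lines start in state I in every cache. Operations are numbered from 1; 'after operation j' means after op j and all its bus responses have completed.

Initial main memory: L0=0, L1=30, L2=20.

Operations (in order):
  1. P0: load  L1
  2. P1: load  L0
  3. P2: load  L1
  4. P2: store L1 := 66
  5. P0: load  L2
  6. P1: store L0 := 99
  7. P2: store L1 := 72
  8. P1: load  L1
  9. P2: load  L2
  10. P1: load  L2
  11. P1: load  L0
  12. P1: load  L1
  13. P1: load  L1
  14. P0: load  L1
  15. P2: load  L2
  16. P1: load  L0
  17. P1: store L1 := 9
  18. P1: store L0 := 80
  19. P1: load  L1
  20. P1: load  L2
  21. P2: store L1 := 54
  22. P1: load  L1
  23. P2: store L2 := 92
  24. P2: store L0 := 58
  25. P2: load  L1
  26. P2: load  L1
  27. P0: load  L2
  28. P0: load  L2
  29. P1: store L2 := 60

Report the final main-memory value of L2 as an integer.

memory[L2] = 92

  op1 P0: load  L1 → S/I/I on L1; bus BusRd; mem=30
  op2 P1: load  L0 → I/S/I on L0; bus BusRd; mem=0
  op3 P2: load  L1 → S/I/S on L1; bus BusRd; mem=30
  op4 P2: store L1 := 66 → I/I/M on L1; bus BusRdX; mem=30
  op5 P0: load  L2 → S/I/I on L2; bus BusRd; mem=20
  op6 P1: store L0 := 99 → I/M/I on L0; bus BusRdX; mem=0
  op7 P2: store L1 := 72 → I/I/M on L1; bus (none); mem=30
  op8 P1: load  L1 → I/S/S on L1; bus BusRd Flush; mem=72
  op9 P2: load  L2 → S/I/S on L2; bus BusRd; mem=20
  op10 P1: load  L2 → S/S/S on L2; bus BusRd; mem=20
  op11 P1: load  L0 → I/M/I on L0; bus (none); mem=0
  op12 P1: load  L1 → I/S/S on L1; bus (none); mem=72
  op13 P1: load  L1 → I/S/S on L1; bus (none); mem=72
  op14 P0: load  L1 → S/S/S on L1; bus BusRd; mem=72
  op15 P2: load  L2 → S/S/S on L2; bus (none); mem=20
  op16 P1: load  L0 → I/M/I on L0; bus (none); mem=0
  op17 P1: store L1 := 9 → I/M/I on L1; bus BusRdX; mem=72
  op18 P1: store L0 := 80 → I/M/I on L0; bus (none); mem=0
  op19 P1: load  L1 → I/M/I on L1; bus (none); mem=72
  op20 P1: load  L2 → S/S/S on L2; bus (none); mem=20
  op21 P2: store L1 := 54 → I/I/M on L1; bus BusRdX Flush; mem=9
  op22 P1: load  L1 → I/S/S on L1; bus BusRd Flush; mem=54
  op23 P2: store L2 := 92 → I/I/M on L2; bus BusRdX; mem=20
  op24 P2: store L0 := 58 → I/I/M on L0; bus BusRdX Flush; mem=80
  op25 P2: load  L1 → I/S/S on L1; bus (none); mem=54
  op26 P2: load  L1 → I/S/S on L1; bus (none); mem=54
  op27 P0: load  L2 → S/I/S on L2; bus BusRd Flush; mem=92
  op28 P0: load  L2 → S/I/S on L2; bus (none); mem=92
  op29 P1: store L2 := 60 → I/M/I on L2; bus BusRdX; mem=92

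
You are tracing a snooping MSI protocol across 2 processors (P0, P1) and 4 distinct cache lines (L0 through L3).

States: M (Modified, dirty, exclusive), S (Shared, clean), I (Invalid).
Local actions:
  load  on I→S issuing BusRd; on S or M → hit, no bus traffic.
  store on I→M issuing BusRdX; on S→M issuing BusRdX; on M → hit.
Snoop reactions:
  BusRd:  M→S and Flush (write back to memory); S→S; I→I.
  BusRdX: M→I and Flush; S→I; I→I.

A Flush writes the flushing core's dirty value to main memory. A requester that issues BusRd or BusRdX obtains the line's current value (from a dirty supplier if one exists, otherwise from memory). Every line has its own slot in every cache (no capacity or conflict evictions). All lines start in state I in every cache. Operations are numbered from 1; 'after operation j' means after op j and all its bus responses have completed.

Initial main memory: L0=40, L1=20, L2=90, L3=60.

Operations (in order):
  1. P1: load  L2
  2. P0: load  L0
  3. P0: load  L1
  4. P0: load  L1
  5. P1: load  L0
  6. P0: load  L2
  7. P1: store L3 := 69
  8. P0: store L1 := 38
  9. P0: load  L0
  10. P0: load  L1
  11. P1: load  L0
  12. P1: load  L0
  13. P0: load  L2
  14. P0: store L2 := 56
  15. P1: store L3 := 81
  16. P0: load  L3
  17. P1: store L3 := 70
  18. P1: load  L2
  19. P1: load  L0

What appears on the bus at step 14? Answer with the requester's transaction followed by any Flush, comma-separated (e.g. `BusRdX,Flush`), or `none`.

step 1: P1: load  L2  ⟶  IS  (L2)  txn=BusRd  M[L2]=90
step 2: P0: load  L0  ⟶  SI  (L0)  txn=BusRd  M[L0]=40
step 3: P0: load  L1  ⟶  SI  (L1)  txn=BusRd  M[L1]=20
step 4: P0: load  L1  ⟶  SI  (L1)  txn=∅  M[L1]=20
step 5: P1: load  L0  ⟶  SS  (L0)  txn=BusRd  M[L0]=40
step 6: P0: load  L2  ⟶  SS  (L2)  txn=BusRd  M[L2]=90
step 7: P1: store L3 := 69  ⟶  IM  (L3)  txn=BusRdX  M[L3]=60
step 8: P0: store L1 := 38  ⟶  MI  (L1)  txn=BusRdX  M[L1]=20
step 9: P0: load  L0  ⟶  SS  (L0)  txn=∅  M[L0]=40
step 10: P0: load  L1  ⟶  MI  (L1)  txn=∅  M[L1]=20
step 11: P1: load  L0  ⟶  SS  (L0)  txn=∅  M[L0]=40
step 12: P1: load  L0  ⟶  SS  (L0)  txn=∅  M[L0]=40
step 13: P0: load  L2  ⟶  SS  (L2)  txn=∅  M[L2]=90
step 14: P0: store L2 := 56  ⟶  MI  (L2)  txn=BusRdX  M[L2]=90
step 15: P1: store L3 := 81  ⟶  IM  (L3)  txn=∅  M[L3]=60
step 16: P0: load  L3  ⟶  SS  (L3)  txn=BusRd+Flush  M[L3]=81
step 17: P1: store L3 := 70  ⟶  IM  (L3)  txn=BusRdX  M[L3]=81
step 18: P1: load  L2  ⟶  SS  (L2)  txn=BusRd+Flush  M[L2]=56
step 19: P1: load  L0  ⟶  SS  (L0)  txn=∅  M[L0]=40

bus = BusRdX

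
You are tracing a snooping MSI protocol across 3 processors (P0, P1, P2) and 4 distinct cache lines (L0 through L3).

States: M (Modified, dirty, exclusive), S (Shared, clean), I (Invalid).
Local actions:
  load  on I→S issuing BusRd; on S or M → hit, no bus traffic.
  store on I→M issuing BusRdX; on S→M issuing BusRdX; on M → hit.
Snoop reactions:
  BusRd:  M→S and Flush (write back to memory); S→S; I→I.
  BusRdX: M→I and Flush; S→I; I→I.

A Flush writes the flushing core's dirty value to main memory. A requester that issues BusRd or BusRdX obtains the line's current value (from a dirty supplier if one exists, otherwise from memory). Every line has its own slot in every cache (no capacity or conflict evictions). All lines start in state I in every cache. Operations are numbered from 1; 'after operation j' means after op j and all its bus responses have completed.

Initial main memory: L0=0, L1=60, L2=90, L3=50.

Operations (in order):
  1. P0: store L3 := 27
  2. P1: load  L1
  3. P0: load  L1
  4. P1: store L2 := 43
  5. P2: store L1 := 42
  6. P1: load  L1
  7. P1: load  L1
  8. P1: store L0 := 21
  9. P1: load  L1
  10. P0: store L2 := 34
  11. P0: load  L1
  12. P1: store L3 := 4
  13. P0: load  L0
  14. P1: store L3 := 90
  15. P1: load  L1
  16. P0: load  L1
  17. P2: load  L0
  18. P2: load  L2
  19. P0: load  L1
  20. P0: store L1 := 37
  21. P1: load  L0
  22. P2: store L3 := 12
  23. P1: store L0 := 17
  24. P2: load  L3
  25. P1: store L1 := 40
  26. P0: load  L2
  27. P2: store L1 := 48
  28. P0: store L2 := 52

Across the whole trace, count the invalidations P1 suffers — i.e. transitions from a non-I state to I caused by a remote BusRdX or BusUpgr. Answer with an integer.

[1] P0: store L3 := 27 | P0:M(27), P1:I, P2:I | bus: BusRdX
[2] P1: load  L1 | P0:I, P1:S(60), P2:I | bus: BusRd
[3] P0: load  L1 | P0:S(60), P1:S(60), P2:I | bus: BusRd
[4] P1: store L2 := 43 | P0:I, P1:M(43), P2:I | bus: BusRdX
[5] P2: store L1 := 42 | P0:I, P1:I, P2:M(42) | bus: BusRdX
[6] P1: load  L1 | P0:I, P1:S(42), P2:S(42) | bus: BusRd,Flush
[7] P1: load  L1 | P0:I, P1:S(42), P2:S(42) | bus: none
[8] P1: store L0 := 21 | P0:I, P1:M(21), P2:I | bus: BusRdX
[9] P1: load  L1 | P0:I, P1:S(42), P2:S(42) | bus: none
[10] P0: store L2 := 34 | P0:M(34), P1:I, P2:I | bus: BusRdX,Flush
[11] P0: load  L1 | P0:S(42), P1:S(42), P2:S(42) | bus: BusRd
[12] P1: store L3 := 4 | P0:I, P1:M(4), P2:I | bus: BusRdX,Flush
[13] P0: load  L0 | P0:S(21), P1:S(21), P2:I | bus: BusRd,Flush
[14] P1: store L3 := 90 | P0:I, P1:M(90), P2:I | bus: none
[15] P1: load  L1 | P0:S(42), P1:S(42), P2:S(42) | bus: none
[16] P0: load  L1 | P0:S(42), P1:S(42), P2:S(42) | bus: none
[17] P2: load  L0 | P0:S(21), P1:S(21), P2:S(21) | bus: BusRd
[18] P2: load  L2 | P0:S(34), P1:I, P2:S(34) | bus: BusRd,Flush
[19] P0: load  L1 | P0:S(42), P1:S(42), P2:S(42) | bus: none
[20] P0: store L1 := 37 | P0:M(37), P1:I, P2:I | bus: BusRdX
[21] P1: load  L0 | P0:S(21), P1:S(21), P2:S(21) | bus: none
[22] P2: store L3 := 12 | P0:I, P1:I, P2:M(12) | bus: BusRdX,Flush
[23] P1: store L0 := 17 | P0:I, P1:M(17), P2:I | bus: BusRdX
[24] P2: load  L3 | P0:I, P1:I, P2:M(12) | bus: none
[25] P1: store L1 := 40 | P0:I, P1:M(40), P2:I | bus: BusRdX,Flush
[26] P0: load  L2 | P0:S(34), P1:I, P2:S(34) | bus: none
[27] P2: store L1 := 48 | P0:I, P1:I, P2:M(48) | bus: BusRdX,Flush
[28] P0: store L2 := 52 | P0:M(52), P1:I, P2:I | bus: BusRdX

invalidations = 5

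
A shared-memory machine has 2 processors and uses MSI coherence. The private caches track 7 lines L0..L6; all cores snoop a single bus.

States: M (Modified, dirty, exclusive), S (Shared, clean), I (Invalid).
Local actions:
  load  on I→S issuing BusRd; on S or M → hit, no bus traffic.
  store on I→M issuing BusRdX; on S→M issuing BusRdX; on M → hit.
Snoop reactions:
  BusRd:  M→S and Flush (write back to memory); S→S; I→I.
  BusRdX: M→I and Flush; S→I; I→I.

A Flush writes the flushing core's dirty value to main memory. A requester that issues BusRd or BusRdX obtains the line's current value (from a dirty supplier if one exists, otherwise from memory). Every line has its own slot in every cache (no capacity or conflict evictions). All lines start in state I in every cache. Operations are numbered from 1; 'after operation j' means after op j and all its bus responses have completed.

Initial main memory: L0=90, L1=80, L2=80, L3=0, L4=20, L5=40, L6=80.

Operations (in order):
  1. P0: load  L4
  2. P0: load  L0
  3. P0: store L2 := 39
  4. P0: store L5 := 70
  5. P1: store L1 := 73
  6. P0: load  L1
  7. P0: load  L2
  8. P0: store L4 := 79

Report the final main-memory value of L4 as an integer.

1. P0: load  L4  bus=[BusRd]  L4: P0=S P1=I  mem[L4]=20
2. P0: load  L0  bus=[BusRd]  L0: P0=S P1=I  mem[L0]=90
3. P0: store L2 := 39  bus=[BusRdX]  L2: P0=M P1=I  mem[L2]=80
4. P0: store L5 := 70  bus=[BusRdX]  L5: P0=M P1=I  mem[L5]=40
5. P1: store L1 := 73  bus=[BusRdX]  L1: P0=I P1=M  mem[L1]=80
6. P0: load  L1  bus=[BusRd,Flush]  L1: P0=S P1=S  mem[L1]=73
7. P0: load  L2  bus=[-]  L2: P0=M P1=I  mem[L2]=80
8. P0: store L4 := 79  bus=[BusRdX]  L4: P0=M P1=I  mem[L4]=20

memory[L4] = 20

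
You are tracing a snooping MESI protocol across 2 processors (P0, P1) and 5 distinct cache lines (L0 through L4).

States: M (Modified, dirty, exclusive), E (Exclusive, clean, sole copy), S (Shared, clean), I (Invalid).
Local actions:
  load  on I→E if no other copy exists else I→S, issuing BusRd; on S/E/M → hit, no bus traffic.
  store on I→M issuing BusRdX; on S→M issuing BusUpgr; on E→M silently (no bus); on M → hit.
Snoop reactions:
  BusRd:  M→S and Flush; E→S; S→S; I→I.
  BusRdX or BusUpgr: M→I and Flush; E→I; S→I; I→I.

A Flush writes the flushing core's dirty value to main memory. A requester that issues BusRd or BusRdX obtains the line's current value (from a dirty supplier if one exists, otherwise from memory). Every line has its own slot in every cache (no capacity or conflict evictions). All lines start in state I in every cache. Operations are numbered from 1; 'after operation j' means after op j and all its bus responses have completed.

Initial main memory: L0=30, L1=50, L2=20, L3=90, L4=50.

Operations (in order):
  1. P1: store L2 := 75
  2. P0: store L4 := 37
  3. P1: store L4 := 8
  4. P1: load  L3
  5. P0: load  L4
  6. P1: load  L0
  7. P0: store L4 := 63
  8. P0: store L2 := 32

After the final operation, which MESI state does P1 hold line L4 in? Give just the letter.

step 1: P1: store L2 := 75  ⟶  IM  (L2)  txn=BusRdX  M[L2]=20
step 2: P0: store L4 := 37  ⟶  MI  (L4)  txn=BusRdX  M[L4]=50
step 3: P1: store L4 := 8  ⟶  IM  (L4)  txn=BusRdX+Flush  M[L4]=37
step 4: P1: load  L3  ⟶  IE  (L3)  txn=BusRd  M[L3]=90
step 5: P0: load  L4  ⟶  SS  (L4)  txn=BusRd+Flush  M[L4]=8
step 6: P1: load  L0  ⟶  IE  (L0)  txn=BusRd  M[L0]=30
step 7: P0: store L4 := 63  ⟶  MI  (L4)  txn=BusUpgr  M[L4]=8
step 8: P0: store L2 := 32  ⟶  MI  (L2)  txn=BusRdX+Flush  M[L2]=75

state = I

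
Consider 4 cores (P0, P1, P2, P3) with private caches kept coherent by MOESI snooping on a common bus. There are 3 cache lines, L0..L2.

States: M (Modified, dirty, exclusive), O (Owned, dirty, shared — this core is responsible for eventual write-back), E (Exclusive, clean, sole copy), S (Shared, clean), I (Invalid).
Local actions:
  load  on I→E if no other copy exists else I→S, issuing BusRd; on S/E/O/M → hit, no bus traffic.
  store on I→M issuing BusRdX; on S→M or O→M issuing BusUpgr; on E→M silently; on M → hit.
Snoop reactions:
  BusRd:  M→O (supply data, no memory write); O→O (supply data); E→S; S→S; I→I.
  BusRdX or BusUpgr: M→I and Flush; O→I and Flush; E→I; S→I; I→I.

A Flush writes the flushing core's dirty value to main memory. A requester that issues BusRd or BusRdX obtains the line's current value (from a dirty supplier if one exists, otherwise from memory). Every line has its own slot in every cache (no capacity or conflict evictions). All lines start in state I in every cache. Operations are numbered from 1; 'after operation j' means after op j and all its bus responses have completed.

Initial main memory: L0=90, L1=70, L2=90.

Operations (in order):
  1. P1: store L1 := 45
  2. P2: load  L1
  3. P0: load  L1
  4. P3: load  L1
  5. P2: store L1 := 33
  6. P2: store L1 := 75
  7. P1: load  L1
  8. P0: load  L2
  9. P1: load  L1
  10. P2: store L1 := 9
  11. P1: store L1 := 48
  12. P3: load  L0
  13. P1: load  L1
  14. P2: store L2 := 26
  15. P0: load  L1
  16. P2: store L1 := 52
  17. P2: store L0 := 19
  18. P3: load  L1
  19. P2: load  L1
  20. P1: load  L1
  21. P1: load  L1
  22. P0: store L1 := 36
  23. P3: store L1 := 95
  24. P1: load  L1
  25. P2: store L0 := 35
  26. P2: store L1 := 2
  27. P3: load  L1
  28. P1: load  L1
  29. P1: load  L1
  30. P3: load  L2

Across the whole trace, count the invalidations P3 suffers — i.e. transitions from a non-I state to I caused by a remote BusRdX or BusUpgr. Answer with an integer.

invalidations = 4

  op1 P1: store L1 := 45 → I/M/I/I on L1; bus BusRdX; mem=70
  op2 P2: load  L1 → I/O/S/I on L1; bus BusRd; mem=70
  op3 P0: load  L1 → S/O/S/I on L1; bus BusRd; mem=70
  op4 P3: load  L1 → S/O/S/S on L1; bus BusRd; mem=70
  op5 P2: store L1 := 33 → I/I/M/I on L1; bus BusUpgr Flush; mem=45
  op6 P2: store L1 := 75 → I/I/M/I on L1; bus (none); mem=45
  op7 P1: load  L1 → I/S/O/I on L1; bus BusRd; mem=45
  op8 P0: load  L2 → E/I/I/I on L2; bus BusRd; mem=90
  op9 P1: load  L1 → I/S/O/I on L1; bus (none); mem=45
  op10 P2: store L1 := 9 → I/I/M/I on L1; bus BusUpgr; mem=45
  op11 P1: store L1 := 48 → I/M/I/I on L1; bus BusRdX Flush; mem=9
  op12 P3: load  L0 → I/I/I/E on L0; bus BusRd; mem=90
  op13 P1: load  L1 → I/M/I/I on L1; bus (none); mem=9
  op14 P2: store L2 := 26 → I/I/M/I on L2; bus BusRdX; mem=90
  op15 P0: load  L1 → S/O/I/I on L1; bus BusRd; mem=9
  op16 P2: store L1 := 52 → I/I/M/I on L1; bus BusRdX Flush; mem=48
  op17 P2: store L0 := 19 → I/I/M/I on L0; bus BusRdX; mem=90
  op18 P3: load  L1 → I/I/O/S on L1; bus BusRd; mem=48
  op19 P2: load  L1 → I/I/O/S on L1; bus (none); mem=48
  op20 P1: load  L1 → I/S/O/S on L1; bus BusRd; mem=48
  op21 P1: load  L1 → I/S/O/S on L1; bus (none); mem=48
  op22 P0: store L1 := 36 → M/I/I/I on L1; bus BusRdX Flush; mem=52
  op23 P3: store L1 := 95 → I/I/I/M on L1; bus BusRdX Flush; mem=36
  op24 P1: load  L1 → I/S/I/O on L1; bus BusRd; mem=36
  op25 P2: store L0 := 35 → I/I/M/I on L0; bus (none); mem=90
  op26 P2: store L1 := 2 → I/I/M/I on L1; bus BusRdX Flush; mem=95
  op27 P3: load  L1 → I/I/O/S on L1; bus BusRd; mem=95
  op28 P1: load  L1 → I/S/O/S on L1; bus BusRd; mem=95
  op29 P1: load  L1 → I/S/O/S on L1; bus (none); mem=95
  op30 P3: load  L2 → I/I/O/S on L2; bus BusRd; mem=90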